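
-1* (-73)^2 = -5329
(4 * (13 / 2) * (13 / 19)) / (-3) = -5.93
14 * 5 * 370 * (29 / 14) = 53650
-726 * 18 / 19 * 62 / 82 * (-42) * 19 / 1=17014536 / 41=414988.68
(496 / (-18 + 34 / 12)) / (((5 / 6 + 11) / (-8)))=142848 / 6461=22.11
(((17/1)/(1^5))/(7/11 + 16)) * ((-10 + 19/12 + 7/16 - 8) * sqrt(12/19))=-143429 * sqrt(57)/83448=-12.98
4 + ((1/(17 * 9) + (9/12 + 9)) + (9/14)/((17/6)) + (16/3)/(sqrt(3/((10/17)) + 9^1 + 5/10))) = 16 * sqrt(365)/219 + 59905/4284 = 15.38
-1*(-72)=72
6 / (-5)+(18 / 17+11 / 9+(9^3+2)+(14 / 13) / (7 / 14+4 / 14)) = 80235946 / 109395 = 733.45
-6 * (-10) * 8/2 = 240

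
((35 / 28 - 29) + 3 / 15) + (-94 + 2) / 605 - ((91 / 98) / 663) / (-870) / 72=-149915829551 / 5411720160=-27.70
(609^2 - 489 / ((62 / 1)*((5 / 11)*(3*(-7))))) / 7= 804813563 / 15190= 52983.12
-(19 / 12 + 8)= -115 / 12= -9.58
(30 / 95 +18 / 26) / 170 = 249 / 41990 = 0.01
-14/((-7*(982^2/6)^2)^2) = -81/189164642505047897560376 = -0.00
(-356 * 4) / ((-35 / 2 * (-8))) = -356 / 35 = -10.17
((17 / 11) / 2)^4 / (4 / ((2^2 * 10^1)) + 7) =0.05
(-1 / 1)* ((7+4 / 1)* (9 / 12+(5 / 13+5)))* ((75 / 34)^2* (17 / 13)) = -19738125 / 45968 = -429.39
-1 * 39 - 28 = -67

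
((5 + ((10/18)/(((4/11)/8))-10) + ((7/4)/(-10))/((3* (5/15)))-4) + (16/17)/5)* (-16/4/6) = -19801/9180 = -2.16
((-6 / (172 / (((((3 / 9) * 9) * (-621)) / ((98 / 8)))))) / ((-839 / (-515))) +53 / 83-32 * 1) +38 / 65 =-262465562043 / 9537135335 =-27.52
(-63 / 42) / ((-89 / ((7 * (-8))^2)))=4704 / 89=52.85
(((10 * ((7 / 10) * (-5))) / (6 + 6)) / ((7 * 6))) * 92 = -115 / 18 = -6.39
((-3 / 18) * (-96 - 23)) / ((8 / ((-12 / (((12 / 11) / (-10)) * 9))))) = 6545 / 216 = 30.30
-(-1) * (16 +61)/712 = 77/712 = 0.11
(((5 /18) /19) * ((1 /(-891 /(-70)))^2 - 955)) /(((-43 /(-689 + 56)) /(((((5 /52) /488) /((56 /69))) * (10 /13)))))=-459913626389375 /11982074334886656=-0.04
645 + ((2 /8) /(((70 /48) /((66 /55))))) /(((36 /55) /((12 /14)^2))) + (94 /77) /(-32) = 194744981 /301840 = 645.19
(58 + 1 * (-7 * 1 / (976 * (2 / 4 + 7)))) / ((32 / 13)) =5519189 / 234240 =23.56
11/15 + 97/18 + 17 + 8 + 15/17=48967/1530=32.00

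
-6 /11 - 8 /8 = -17 /11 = -1.55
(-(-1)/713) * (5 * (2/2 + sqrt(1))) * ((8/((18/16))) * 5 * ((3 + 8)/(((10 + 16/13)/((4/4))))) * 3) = 228800/156147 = 1.47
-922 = -922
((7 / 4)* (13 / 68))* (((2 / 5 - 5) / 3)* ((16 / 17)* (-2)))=4186 / 4335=0.97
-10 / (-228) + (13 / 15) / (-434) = 0.04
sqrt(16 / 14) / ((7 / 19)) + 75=38*sqrt(14) / 49 + 75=77.90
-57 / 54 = -19 / 18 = -1.06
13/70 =0.19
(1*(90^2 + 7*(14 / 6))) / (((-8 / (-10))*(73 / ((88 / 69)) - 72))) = -2678390 / 3897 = -687.30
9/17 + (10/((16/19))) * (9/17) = 927/136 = 6.82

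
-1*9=-9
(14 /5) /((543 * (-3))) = -14 /8145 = -0.00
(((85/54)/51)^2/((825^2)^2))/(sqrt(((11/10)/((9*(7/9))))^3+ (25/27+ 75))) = 7*sqrt(147669046770)/11398684590624004368750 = 0.00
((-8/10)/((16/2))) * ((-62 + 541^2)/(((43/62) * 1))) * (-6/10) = 27213567/1075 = 25314.95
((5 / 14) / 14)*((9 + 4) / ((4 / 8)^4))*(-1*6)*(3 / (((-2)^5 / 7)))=585 / 28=20.89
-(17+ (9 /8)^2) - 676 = -44433 /64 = -694.27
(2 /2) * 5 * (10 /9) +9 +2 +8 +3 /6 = 451 /18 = 25.06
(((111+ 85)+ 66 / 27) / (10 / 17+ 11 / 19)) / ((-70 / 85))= -4903463 / 23751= -206.45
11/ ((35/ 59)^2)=38291/ 1225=31.26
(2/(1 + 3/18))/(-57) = -4/133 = -0.03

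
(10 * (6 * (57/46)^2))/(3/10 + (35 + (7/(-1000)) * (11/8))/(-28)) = -1559520000/16075781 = -97.01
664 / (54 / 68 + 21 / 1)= 22576 / 741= 30.47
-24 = -24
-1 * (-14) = 14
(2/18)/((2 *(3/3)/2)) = 0.11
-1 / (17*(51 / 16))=-16 / 867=-0.02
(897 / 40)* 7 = 6279 / 40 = 156.98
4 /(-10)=-2 /5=-0.40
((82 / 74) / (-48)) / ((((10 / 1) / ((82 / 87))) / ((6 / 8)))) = -1681 / 1030080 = -0.00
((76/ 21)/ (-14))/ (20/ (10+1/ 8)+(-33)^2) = -54/ 227899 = -0.00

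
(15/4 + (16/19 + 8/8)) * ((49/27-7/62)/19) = 1210825/2417256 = 0.50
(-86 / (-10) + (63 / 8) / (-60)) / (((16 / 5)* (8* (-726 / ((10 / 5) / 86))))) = -1355 / 127868928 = -0.00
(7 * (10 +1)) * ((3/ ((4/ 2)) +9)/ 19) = 1617/ 38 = 42.55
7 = 7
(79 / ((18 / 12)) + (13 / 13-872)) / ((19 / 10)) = -24550 / 57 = -430.70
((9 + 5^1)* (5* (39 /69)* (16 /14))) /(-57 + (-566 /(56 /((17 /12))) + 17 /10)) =-1747200 /2690057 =-0.65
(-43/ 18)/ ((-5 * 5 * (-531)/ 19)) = -0.00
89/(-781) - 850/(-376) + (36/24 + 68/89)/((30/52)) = 1190014547/196015380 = 6.07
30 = 30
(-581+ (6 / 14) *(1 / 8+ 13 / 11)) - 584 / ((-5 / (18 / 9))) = -1068267 / 3080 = -346.84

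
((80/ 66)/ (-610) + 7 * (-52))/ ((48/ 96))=-1465472/ 2013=-728.00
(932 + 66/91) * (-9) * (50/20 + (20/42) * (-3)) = -5729265/637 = -8994.14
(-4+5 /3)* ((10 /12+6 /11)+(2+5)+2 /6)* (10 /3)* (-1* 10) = 201250 /297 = 677.61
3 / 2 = 1.50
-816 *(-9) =7344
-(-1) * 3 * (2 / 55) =6 / 55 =0.11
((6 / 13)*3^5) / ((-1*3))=-486 / 13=-37.38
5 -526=-521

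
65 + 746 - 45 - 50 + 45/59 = 42289/59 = 716.76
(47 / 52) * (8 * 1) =94 / 13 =7.23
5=5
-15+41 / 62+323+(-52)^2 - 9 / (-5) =934483 / 310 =3014.46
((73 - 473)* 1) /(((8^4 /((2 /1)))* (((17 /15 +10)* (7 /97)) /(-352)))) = 400125 /4676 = 85.57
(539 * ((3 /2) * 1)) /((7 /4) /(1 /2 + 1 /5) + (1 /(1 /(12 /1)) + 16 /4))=1617 /37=43.70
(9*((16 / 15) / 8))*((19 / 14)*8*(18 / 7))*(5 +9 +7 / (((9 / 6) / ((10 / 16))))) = 19836 / 35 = 566.74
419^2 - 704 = 174857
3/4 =0.75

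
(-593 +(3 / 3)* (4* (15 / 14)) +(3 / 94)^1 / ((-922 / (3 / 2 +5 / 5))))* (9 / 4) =-6428859849 / 4853408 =-1324.61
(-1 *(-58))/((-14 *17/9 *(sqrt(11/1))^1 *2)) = -261 *sqrt(11)/2618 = -0.33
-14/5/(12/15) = -7/2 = -3.50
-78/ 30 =-13/ 5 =-2.60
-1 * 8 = -8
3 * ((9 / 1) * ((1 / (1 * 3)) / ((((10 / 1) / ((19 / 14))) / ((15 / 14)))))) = 513 / 392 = 1.31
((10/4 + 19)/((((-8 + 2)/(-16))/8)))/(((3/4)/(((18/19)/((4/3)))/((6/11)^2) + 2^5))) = 3596176/171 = 21030.27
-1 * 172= -172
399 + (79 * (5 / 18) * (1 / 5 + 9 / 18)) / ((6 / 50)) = 56917 / 108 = 527.01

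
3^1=3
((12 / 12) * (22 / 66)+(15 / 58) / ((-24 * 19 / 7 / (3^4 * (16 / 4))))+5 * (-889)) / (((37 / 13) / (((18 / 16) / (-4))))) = 1146468999 / 2609536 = 439.34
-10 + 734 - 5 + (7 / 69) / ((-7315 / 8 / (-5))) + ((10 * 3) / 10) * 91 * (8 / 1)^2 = 262332419 / 14421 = 18191.00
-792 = -792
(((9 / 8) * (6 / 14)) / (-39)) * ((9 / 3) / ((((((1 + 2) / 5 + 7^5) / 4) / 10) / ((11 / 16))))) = -7425 / 122359328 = -0.00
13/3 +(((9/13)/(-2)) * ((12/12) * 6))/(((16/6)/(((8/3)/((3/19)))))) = -344/39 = -8.82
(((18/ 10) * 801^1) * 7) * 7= 353241/ 5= 70648.20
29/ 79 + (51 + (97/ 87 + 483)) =3680368/ 6873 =535.48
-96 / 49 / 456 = -4 / 931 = -0.00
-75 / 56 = -1.34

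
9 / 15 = 3 / 5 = 0.60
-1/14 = -0.07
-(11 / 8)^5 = -161051 / 32768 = -4.91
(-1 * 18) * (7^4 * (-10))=432180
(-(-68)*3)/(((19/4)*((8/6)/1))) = 612/19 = 32.21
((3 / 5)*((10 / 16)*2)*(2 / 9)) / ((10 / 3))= 1 / 20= 0.05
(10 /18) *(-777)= -1295 /3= -431.67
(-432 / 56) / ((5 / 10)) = -108 / 7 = -15.43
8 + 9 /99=8.09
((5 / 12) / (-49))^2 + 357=123430633 / 345744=357.00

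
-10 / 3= -3.33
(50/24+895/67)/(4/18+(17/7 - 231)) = -0.07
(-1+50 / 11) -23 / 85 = 3062 / 935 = 3.27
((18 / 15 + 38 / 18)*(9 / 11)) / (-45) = -0.06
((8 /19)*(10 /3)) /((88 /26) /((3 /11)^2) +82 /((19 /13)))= 1560 /112939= 0.01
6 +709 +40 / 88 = 7870 / 11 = 715.45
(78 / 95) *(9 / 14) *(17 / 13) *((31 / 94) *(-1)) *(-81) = 1152549 / 62510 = 18.44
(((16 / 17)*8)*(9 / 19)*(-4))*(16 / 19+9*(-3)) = 2290176 / 6137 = 373.18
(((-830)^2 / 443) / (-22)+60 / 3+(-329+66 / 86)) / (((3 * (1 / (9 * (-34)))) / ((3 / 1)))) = 24295816152 / 209539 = 115948.90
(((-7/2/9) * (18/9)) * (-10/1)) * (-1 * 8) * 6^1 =-1120/3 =-373.33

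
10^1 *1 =10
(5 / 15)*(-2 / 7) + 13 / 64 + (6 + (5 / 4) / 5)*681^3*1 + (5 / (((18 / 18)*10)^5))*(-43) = 1658061515338819 / 840000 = 1973882756.36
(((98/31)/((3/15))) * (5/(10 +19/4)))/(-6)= -0.89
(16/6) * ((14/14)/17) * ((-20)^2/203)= 3200/10353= 0.31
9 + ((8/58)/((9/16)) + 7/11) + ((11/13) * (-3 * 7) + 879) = 32512526/37323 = 871.11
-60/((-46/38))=1140/23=49.57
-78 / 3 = -26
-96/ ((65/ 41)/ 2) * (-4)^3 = 503808/ 65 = 7750.89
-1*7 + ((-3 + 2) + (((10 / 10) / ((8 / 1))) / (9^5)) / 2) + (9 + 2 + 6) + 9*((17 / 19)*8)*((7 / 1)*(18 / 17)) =8732638531 / 17950896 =486.47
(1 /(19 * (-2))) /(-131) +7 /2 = 8712 /2489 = 3.50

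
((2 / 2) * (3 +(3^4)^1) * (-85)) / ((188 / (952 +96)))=-1870680 / 47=-39801.70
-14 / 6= -7 / 3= -2.33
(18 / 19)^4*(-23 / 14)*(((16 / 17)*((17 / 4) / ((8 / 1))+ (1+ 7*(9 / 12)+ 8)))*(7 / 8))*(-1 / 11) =6488829 / 4430914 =1.46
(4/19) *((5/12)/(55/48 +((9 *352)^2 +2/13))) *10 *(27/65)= 4320/118989487153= 0.00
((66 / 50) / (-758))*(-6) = 0.01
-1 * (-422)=422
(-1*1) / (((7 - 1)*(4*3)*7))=-1 / 504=-0.00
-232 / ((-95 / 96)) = 22272 / 95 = 234.44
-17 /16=-1.06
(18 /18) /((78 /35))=35 /78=0.45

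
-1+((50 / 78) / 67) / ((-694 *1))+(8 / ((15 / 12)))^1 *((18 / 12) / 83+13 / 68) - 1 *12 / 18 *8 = -63893682649 / 12793692210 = -4.99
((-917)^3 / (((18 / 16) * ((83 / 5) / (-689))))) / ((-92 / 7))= -37189922122990 / 17181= -2164595897.97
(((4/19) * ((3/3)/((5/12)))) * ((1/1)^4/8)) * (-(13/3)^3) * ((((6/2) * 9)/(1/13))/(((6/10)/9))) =-514098/19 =-27057.79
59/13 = 4.54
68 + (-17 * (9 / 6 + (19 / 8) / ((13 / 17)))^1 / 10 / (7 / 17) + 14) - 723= -4804911 / 7280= -660.02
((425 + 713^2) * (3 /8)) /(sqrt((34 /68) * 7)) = 763191 * sqrt(14) /28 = 101985.69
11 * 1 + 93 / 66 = 273 / 22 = 12.41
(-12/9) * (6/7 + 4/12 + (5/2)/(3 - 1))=-205/63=-3.25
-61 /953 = -0.06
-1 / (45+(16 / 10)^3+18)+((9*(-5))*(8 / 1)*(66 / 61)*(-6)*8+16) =9573383847 / 511607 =18712.38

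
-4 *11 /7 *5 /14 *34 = -3740 /49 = -76.33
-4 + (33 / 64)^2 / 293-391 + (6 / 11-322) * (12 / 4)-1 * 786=-28321808693 / 13201408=-2145.36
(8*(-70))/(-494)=280/247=1.13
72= 72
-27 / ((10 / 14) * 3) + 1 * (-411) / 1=-423.60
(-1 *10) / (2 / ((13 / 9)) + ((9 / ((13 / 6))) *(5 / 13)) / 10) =-1690 / 261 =-6.48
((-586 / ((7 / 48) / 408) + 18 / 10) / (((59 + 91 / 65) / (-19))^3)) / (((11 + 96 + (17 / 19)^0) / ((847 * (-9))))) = -2628188579775 / 729632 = -3602074.17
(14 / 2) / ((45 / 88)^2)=54208 / 2025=26.77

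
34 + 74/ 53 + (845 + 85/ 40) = 374189/ 424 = 882.52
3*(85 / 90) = 17 / 6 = 2.83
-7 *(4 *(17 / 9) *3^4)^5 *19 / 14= -815606570939904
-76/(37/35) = -2660/37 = -71.89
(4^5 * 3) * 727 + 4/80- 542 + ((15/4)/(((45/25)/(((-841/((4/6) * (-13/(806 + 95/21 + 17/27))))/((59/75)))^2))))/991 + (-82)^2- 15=359223875000132505317/15426031797540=23286862.09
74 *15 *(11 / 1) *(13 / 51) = 52910 / 17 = 3112.35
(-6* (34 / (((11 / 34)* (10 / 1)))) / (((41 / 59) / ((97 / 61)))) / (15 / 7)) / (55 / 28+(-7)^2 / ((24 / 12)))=-1296694448 / 509641275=-2.54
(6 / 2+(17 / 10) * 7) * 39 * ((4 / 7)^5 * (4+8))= 35702784 / 84035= 424.86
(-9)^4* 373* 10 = 24472530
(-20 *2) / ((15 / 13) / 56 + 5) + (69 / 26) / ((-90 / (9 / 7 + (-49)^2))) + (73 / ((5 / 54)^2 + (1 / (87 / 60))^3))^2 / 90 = 36252496629921431662052 / 81680377300544465625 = 443.83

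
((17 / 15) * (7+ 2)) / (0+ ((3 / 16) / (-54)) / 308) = -4523904 / 5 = -904780.80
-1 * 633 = -633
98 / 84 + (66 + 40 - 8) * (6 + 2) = 785.17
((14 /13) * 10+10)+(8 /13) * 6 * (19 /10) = 1806 /65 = 27.78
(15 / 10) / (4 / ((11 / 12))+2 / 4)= 33 / 107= 0.31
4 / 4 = 1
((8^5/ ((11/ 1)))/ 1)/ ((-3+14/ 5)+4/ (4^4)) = -10485760/ 649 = -16156.80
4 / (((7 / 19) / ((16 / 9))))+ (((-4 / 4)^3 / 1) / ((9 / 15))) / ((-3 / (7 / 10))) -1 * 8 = 491 / 42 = 11.69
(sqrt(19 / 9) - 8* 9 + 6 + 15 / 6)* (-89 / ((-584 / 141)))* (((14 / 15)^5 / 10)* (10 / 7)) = -2551019282 / 18478125 + 40173532* sqrt(19) / 55434375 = -134.90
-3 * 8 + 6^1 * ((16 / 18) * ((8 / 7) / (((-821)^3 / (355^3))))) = -284633957144 / 11621140881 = -24.49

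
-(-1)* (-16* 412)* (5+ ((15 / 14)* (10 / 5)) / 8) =-243080 / 7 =-34725.71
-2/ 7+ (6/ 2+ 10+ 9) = 152/ 7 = 21.71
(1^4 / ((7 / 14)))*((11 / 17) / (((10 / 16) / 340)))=704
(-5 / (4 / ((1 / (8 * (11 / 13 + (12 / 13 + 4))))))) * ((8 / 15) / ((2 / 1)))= -13 / 1800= -0.01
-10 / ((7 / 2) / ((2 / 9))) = -40 / 63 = -0.63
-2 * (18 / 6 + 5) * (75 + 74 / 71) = -86384 / 71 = -1216.68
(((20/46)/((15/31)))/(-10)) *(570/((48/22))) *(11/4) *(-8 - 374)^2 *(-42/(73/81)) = 1474179808563/3358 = 439005303.32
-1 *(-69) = 69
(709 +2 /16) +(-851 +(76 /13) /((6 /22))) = -37577 /312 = -120.44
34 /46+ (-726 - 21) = -17164 /23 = -746.26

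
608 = 608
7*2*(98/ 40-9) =-91.70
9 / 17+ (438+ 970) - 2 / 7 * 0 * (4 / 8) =23945 / 17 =1408.53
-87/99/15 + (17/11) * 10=7621/495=15.40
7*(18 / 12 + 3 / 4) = 63 / 4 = 15.75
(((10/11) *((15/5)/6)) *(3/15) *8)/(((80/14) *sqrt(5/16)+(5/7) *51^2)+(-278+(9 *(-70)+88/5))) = 9481080/12612103031-14000 *sqrt(5)/12612103031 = 0.00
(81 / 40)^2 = 6561 / 1600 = 4.10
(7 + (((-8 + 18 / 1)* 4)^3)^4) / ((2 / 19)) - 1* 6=318767104000000000121 / 2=159383552000000000060.50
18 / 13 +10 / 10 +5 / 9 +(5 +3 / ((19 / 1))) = 8.10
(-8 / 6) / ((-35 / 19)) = 76 / 105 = 0.72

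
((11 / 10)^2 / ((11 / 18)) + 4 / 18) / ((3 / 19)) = 18829 / 1350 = 13.95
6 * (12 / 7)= 72 / 7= 10.29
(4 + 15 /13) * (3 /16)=201 /208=0.97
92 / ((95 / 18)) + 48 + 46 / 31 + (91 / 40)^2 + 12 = 79247429 / 942400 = 84.09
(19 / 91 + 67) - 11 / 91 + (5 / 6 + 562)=629.92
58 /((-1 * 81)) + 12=11.28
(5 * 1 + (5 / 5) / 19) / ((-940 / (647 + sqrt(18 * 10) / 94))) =-15528 / 4465 - 72 * sqrt(5) / 209855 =-3.48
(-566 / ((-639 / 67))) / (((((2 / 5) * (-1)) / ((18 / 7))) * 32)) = -94805 / 7952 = -11.92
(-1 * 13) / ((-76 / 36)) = 117 / 19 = 6.16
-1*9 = -9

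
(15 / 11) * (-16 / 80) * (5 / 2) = -15 / 22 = -0.68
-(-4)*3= 12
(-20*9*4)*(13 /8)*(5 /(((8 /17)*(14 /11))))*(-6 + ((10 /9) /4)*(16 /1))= 60775 /4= 15193.75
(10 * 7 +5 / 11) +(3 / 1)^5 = 3448 / 11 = 313.45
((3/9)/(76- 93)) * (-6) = 2/17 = 0.12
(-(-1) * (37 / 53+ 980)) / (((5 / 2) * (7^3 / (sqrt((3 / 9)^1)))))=103954 * sqrt(3) / 272685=0.66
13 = 13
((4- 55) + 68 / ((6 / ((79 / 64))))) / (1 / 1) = -3553 / 96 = -37.01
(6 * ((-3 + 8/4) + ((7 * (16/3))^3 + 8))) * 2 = 5620468/9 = 624496.44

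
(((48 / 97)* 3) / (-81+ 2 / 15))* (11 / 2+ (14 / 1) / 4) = -19440 / 117661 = -0.17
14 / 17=0.82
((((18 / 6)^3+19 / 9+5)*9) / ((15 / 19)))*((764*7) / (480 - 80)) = 7798721 / 1500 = 5199.15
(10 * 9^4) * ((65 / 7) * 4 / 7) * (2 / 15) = 2274480 / 49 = 46417.96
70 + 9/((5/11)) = 449/5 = 89.80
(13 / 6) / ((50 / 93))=403 / 100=4.03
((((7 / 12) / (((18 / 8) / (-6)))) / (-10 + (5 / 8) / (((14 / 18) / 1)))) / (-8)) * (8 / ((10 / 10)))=-784 / 4635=-0.17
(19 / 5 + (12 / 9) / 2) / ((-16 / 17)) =-1139 / 240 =-4.75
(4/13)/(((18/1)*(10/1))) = 1/585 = 0.00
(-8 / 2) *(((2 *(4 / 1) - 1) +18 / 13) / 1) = -436 / 13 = -33.54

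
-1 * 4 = -4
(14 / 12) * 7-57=-293 / 6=-48.83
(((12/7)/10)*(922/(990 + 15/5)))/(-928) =-461/2687720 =-0.00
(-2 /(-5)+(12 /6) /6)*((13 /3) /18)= 143 /810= 0.18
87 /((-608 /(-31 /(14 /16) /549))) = 899 /97356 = 0.01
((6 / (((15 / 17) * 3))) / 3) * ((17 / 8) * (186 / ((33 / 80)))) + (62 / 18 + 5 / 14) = 1008677 / 1386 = 727.76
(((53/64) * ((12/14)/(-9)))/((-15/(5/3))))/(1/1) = 53/6048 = 0.01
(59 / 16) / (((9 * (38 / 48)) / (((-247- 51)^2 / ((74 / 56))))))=73352104 / 2109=34780.51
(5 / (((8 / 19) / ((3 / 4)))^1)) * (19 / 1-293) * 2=-39045 / 8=-4880.62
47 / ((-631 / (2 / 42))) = -47 / 13251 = -0.00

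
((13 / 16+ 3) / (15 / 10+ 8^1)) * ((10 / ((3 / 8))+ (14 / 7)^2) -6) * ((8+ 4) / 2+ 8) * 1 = 15799 / 114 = 138.59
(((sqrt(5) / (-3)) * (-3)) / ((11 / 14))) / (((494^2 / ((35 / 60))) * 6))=49 * sqrt(5) / 96638256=0.00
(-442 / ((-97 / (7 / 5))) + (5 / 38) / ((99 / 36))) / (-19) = -651496 / 1925935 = -0.34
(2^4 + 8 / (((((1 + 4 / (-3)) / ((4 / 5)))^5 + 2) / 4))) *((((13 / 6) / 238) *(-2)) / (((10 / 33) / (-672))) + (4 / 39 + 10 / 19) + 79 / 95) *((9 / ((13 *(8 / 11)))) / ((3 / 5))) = 57520168928134 / 26995400393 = 2130.74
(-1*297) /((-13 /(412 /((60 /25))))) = 50985 /13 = 3921.92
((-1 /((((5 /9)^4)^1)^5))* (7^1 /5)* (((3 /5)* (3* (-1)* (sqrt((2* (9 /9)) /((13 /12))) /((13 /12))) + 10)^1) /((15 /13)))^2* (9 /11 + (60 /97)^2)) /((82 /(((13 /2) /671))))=-663173914468241493853545070467 /848579701483249664306640625 + 9899854610648538910813514712* sqrt(78) /169715940296649932861328125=-266.34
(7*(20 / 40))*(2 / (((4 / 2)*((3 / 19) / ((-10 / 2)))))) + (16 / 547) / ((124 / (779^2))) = 3287779 / 101742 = 32.31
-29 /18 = -1.61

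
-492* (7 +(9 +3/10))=-40098/5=-8019.60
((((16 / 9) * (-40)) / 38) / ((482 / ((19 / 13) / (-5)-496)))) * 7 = 2408672 / 178581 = 13.49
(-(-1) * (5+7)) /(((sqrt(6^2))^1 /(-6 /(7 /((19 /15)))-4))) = -356 /35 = -10.17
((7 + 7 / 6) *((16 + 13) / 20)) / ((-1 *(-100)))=1421 / 12000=0.12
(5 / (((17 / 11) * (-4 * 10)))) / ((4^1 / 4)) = -11 / 136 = -0.08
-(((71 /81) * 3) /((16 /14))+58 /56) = -5045 /1512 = -3.34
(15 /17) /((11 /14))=1.12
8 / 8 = 1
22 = 22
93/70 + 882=61833/70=883.33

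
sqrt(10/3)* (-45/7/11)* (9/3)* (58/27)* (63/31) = -870* sqrt(30)/341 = -13.97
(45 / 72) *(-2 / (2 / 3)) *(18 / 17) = -135 / 68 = -1.99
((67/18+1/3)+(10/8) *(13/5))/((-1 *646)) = -263/23256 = -0.01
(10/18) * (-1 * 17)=-85/9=-9.44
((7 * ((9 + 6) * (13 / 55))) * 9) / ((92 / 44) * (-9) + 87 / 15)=-12285 / 716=-17.16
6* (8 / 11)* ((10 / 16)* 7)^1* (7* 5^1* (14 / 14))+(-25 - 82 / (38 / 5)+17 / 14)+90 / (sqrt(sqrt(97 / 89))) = 90* 89^(1 / 4)* 97^(3 / 4) / 97+1853933 / 2926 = 721.69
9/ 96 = 3/ 32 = 0.09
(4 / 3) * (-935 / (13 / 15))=-18700 / 13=-1438.46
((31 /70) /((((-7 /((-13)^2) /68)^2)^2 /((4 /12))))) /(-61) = -270342401537007488 /15378405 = -17579352445.00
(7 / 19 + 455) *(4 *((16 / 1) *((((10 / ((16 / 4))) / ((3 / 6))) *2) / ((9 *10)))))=184576 / 57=3238.18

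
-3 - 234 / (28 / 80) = -671.57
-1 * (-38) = 38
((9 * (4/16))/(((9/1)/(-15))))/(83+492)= -3/460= -0.01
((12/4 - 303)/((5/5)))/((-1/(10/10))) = 300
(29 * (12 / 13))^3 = 42144192 / 2197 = 19182.61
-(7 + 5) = -12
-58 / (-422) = 29 / 211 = 0.14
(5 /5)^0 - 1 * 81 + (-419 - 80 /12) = -1517 /3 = -505.67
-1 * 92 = -92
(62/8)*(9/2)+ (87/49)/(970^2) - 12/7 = 3057689949/92208200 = 33.16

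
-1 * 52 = -52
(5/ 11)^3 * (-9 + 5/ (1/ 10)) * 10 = 51250/ 1331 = 38.50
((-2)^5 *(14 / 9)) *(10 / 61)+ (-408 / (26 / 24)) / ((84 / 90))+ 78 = -16670158 / 49959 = -333.68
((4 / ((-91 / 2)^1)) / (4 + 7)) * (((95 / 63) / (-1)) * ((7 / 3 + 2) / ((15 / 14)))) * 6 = 608 / 2079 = 0.29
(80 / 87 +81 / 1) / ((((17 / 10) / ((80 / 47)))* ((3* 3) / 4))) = 22806400 / 625617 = 36.45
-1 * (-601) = 601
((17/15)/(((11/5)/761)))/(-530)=-12937/17490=-0.74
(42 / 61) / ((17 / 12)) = 504 / 1037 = 0.49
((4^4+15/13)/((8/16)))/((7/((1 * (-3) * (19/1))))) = -381102/91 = -4187.93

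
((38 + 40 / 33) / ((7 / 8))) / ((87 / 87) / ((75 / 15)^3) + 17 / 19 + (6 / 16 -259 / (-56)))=24586000 / 3238389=7.59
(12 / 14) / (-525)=-2 / 1225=-0.00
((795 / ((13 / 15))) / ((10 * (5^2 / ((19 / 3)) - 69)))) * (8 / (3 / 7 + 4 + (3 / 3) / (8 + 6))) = -10070 / 4017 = -2.51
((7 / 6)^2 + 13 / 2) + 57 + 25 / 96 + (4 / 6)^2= 18883 / 288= 65.57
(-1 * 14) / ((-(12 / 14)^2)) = 343 / 18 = 19.06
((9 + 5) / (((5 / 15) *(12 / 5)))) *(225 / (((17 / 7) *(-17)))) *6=-165375 / 289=-572.23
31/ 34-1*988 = -33561/ 34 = -987.09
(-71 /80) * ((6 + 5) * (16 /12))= -781 /60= -13.02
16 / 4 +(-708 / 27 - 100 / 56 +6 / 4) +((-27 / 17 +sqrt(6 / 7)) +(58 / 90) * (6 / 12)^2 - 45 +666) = sqrt(42) / 7 +12789131 / 21420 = 597.99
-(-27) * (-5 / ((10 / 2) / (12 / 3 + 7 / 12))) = -495 / 4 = -123.75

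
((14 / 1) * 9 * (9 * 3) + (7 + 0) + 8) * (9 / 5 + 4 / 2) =64923 / 5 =12984.60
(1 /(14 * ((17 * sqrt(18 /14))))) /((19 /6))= sqrt(7) /2261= 0.00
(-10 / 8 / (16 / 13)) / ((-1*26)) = 5 / 128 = 0.04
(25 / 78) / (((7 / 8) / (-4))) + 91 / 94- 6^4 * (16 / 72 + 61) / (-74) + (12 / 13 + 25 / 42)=509516243 / 474747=1073.24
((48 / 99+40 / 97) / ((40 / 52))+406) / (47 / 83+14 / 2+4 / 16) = 2163543736 / 41532975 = 52.09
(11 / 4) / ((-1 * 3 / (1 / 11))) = -1 / 12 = -0.08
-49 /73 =-0.67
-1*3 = -3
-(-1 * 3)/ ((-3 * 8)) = -1/ 8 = -0.12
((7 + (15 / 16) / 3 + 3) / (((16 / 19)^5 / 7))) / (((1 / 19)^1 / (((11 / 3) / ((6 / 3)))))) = 199239306035 / 33554432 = 5937.79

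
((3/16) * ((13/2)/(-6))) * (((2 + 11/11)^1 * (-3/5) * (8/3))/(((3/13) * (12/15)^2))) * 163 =137735/128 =1076.05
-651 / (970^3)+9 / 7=8214052443 / 6388711000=1.29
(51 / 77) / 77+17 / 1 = 17.01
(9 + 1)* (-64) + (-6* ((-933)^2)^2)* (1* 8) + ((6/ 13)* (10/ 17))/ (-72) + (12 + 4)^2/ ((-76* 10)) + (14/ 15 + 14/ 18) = -2749072491588913151/ 75582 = -36372052758446.63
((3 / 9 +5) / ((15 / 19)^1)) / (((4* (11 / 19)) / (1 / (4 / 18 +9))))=1444 / 4565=0.32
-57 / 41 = -1.39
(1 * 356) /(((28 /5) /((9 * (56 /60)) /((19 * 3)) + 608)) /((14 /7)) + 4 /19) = 195391668 /118075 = 1654.81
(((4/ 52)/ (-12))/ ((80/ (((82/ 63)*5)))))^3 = -68921/ 486032604954624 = -0.00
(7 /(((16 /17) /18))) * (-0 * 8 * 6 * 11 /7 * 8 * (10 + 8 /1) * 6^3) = 0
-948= -948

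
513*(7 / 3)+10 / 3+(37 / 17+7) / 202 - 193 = 1007.38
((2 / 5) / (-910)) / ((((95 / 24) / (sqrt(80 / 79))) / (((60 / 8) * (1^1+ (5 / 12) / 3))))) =-164 * sqrt(395) / 3414775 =-0.00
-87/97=-0.90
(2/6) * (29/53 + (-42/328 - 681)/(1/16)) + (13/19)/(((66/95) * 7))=-1215540163/334642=-3632.36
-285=-285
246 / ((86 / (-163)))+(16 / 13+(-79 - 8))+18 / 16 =-550.90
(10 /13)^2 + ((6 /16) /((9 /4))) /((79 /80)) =30460 /40053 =0.76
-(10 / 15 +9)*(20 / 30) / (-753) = 58 / 6777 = 0.01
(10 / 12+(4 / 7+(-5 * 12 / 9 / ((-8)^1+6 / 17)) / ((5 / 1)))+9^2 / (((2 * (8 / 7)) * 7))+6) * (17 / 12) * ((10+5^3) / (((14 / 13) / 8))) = 14080743 / 784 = 17960.13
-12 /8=-3 /2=-1.50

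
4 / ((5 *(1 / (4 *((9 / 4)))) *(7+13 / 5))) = 3 / 4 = 0.75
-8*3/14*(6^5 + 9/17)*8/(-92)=3172824/2737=1159.23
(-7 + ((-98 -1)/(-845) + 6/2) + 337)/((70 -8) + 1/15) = 120636/22477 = 5.37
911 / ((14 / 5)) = 4555 / 14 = 325.36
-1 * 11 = -11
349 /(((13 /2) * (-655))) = -698 /8515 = -0.08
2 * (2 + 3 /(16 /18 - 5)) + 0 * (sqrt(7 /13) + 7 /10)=94 /37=2.54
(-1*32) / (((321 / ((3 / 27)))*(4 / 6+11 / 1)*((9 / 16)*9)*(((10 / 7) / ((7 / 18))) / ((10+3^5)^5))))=-928775210937728 / 17550675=-52919629.07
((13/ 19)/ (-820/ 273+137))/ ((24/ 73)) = 86359/ 5560312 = 0.02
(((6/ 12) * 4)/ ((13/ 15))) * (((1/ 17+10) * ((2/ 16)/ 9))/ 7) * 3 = 855/ 6188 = 0.14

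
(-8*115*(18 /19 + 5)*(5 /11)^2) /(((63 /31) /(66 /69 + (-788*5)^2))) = -416907001822000 /48279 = -8635369453.01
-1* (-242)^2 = -58564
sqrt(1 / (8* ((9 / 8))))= 1 / 3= 0.33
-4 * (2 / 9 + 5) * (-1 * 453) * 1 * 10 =283880 / 3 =94626.67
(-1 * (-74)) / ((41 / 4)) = 296 / 41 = 7.22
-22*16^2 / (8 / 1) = -704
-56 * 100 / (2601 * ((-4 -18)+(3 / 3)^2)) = 800 / 7803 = 0.10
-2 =-2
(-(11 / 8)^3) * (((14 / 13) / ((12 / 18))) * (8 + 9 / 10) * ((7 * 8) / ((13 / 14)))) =-121894311 / 54080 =-2253.96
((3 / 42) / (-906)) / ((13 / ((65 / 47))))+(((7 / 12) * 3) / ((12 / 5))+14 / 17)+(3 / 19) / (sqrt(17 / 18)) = 9 * sqrt(34) / 323+62942953 / 40538064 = 1.72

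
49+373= 422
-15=-15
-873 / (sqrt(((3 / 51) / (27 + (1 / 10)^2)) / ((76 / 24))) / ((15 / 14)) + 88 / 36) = -75400902621 / 211105198 + 164997 * sqrt(5234538) / 105552599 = -353.60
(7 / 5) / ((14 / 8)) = 4 / 5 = 0.80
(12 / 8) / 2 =3 / 4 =0.75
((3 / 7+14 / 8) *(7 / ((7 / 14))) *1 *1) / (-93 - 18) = -61 / 222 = -0.27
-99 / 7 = -14.14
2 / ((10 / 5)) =1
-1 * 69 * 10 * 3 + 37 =-2033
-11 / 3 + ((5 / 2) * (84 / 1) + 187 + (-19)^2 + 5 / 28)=754.51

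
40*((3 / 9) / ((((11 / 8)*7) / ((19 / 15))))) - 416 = -287072 / 693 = -414.25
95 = 95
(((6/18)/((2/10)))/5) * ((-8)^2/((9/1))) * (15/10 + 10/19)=2464/513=4.80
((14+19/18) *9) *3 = 813/2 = 406.50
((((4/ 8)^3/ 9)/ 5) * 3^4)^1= 9/ 40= 0.22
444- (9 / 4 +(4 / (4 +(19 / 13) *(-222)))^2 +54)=6729614135 / 17355556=387.75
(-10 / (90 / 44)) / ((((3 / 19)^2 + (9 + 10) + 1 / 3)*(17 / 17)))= -15884 / 62895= -0.25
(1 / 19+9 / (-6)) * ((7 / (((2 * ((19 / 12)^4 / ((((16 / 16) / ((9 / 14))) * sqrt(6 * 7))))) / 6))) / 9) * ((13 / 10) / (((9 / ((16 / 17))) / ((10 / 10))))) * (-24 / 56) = 2050048 * sqrt(42) / 42093683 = 0.32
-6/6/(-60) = 1/60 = 0.02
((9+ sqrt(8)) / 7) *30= 60 *sqrt(2) / 7+ 270 / 7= 50.69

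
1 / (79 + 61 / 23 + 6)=23 / 2016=0.01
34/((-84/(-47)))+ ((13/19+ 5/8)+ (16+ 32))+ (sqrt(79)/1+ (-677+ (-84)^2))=sqrt(79)+ 20579887/3192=6456.22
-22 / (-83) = 22 / 83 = 0.27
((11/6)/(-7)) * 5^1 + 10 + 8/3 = 159/14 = 11.36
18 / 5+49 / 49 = 23 / 5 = 4.60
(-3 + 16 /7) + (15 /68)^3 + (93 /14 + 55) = 134128873 /2201024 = 60.94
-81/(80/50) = -405/8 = -50.62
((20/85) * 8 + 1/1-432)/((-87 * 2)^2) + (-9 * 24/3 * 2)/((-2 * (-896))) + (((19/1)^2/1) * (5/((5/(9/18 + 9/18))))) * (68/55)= 353695530613/792625680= 446.23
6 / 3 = 2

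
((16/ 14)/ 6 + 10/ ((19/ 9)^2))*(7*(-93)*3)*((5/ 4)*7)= -30033885/ 722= -41598.18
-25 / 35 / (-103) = 5 / 721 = 0.01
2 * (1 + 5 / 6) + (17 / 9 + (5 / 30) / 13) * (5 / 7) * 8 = 11903 / 819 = 14.53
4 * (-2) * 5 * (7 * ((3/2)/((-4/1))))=105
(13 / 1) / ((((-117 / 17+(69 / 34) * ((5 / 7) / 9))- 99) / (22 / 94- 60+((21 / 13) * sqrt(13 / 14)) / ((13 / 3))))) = 7.30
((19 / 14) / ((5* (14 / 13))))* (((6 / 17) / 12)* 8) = 247 / 4165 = 0.06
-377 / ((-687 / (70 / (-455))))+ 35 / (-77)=-4073 / 7557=-0.54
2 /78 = 1 /39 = 0.03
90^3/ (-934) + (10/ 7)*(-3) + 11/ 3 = -7660571/ 9807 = -781.13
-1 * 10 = -10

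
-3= -3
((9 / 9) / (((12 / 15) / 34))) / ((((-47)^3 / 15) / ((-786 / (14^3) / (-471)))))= -0.00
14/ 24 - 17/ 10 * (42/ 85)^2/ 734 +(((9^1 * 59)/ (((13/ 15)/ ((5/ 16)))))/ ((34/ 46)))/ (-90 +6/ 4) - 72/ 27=-5.01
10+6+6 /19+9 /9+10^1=519 /19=27.32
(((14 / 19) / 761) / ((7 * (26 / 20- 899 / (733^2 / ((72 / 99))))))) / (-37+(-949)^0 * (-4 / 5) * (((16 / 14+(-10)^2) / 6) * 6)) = -4137125300 / 4580469497303251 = -0.00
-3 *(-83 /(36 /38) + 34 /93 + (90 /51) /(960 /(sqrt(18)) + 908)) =261.73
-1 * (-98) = 98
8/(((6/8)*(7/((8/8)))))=32/21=1.52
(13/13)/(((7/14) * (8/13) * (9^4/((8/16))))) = 13/52488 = 0.00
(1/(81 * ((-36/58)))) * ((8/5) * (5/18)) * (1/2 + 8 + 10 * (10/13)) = -12209/85293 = -0.14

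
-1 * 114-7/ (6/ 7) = -122.17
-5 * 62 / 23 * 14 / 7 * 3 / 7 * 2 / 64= -465 / 1288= -0.36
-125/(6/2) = -125/3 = -41.67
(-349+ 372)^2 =529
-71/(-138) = 71/138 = 0.51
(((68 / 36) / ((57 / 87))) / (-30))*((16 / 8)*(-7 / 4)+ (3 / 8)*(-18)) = 20213 / 20520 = 0.99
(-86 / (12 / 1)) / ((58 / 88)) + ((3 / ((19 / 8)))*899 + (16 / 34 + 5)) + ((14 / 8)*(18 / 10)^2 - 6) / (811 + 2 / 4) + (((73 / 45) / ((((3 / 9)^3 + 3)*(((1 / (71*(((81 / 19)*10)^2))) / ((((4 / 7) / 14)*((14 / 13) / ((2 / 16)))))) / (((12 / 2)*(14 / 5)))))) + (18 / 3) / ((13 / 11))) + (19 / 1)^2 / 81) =84868553177623625281 / 207842146299450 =408331.78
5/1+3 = 8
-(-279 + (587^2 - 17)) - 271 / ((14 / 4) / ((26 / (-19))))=-45774217 / 133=-344167.05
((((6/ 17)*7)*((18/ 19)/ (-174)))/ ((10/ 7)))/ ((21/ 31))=-651/ 46835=-0.01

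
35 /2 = 17.50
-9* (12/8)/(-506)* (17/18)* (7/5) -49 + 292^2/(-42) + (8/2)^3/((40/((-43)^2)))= 37375469/42504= 879.34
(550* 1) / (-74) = -275 / 37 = -7.43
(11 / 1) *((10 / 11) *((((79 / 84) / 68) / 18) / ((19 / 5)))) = 1975 / 976752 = 0.00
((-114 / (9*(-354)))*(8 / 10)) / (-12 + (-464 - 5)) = -76 / 1277055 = -0.00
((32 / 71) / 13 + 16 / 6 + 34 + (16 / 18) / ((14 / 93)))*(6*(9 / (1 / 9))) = 133785108 / 6461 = 20706.56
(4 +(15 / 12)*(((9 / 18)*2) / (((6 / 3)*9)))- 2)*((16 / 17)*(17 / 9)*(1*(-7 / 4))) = -1043 / 162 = -6.44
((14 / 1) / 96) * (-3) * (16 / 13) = -7 / 13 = -0.54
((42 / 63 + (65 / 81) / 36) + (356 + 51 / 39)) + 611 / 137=1882380157 / 5193396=362.46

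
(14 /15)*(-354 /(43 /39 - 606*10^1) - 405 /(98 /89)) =-2838657459 /8270395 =-343.23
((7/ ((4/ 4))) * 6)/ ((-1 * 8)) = -21/ 4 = -5.25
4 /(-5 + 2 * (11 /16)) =-32 /29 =-1.10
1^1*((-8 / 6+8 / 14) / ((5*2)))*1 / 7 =-8 / 735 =-0.01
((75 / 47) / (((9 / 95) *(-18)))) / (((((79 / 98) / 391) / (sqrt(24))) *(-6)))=45502625 *sqrt(6) / 300753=370.60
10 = 10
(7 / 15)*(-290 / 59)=-406 / 177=-2.29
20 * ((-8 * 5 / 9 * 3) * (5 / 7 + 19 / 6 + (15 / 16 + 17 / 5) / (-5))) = -50626 / 63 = -803.59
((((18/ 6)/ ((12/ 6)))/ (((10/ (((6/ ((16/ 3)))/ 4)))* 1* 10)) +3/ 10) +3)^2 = 447195609/ 40960000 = 10.92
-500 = -500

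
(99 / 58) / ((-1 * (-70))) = 99 / 4060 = 0.02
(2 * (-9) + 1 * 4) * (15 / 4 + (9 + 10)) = -637 / 2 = -318.50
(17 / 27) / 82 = 17 / 2214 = 0.01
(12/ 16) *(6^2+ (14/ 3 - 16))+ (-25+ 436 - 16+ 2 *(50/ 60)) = 415.17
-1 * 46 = -46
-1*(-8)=8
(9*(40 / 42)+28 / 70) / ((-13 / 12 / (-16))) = 60288 / 455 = 132.50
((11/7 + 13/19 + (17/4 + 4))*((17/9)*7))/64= 10557/4864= 2.17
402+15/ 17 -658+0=-4337/ 17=-255.12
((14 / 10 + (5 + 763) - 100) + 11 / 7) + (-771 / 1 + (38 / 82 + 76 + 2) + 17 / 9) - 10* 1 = -383269 / 12915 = -29.68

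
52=52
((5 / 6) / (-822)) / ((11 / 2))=-5 / 27126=-0.00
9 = 9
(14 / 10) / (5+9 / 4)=28 / 145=0.19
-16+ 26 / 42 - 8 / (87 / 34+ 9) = -16.07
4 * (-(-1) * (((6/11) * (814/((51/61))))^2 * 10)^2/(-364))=-664302981488665600/7600411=-87403560345.44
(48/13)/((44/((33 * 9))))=324/13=24.92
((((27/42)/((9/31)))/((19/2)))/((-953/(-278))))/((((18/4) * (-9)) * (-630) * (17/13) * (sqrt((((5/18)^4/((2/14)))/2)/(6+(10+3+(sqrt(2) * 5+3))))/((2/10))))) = 0.00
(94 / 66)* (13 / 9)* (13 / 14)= 7943 / 4158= 1.91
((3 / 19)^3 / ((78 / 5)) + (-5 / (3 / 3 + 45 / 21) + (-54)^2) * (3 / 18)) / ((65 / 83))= 474521251247 / 765052860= 620.25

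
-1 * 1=-1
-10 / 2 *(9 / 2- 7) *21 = 525 / 2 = 262.50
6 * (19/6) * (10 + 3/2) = 437/2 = 218.50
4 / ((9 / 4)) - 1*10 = -74 / 9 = -8.22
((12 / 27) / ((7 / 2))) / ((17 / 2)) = 16 / 1071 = 0.01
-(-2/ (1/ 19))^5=79235168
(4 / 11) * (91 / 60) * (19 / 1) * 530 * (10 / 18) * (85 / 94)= 38945725 / 13959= 2790.01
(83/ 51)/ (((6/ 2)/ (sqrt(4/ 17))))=166 * sqrt(17)/ 2601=0.26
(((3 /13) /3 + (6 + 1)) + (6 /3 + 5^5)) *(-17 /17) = -40743 /13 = -3134.08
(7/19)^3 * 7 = 2401/6859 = 0.35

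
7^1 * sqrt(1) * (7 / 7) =7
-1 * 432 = -432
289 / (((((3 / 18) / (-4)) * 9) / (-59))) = 136408 / 3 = 45469.33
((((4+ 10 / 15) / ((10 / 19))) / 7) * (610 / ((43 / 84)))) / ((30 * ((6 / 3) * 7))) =2318 / 645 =3.59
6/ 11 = 0.55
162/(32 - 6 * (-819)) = 81/2473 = 0.03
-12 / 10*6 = -36 / 5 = -7.20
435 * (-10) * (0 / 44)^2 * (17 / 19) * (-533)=0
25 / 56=0.45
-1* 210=-210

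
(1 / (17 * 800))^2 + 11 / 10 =203456001 / 184960000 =1.10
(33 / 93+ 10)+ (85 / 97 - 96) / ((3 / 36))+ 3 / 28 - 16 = -96574711 / 84196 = -1147.02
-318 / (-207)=106 / 69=1.54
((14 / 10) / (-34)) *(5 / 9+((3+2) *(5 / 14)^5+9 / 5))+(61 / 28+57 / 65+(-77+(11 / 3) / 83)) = -74.00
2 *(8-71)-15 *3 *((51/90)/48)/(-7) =-28207/224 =-125.92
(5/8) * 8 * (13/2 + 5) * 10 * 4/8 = 575/2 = 287.50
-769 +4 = -765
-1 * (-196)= 196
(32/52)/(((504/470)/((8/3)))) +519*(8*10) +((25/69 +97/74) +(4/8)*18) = 173679949843/4181814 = 41532.20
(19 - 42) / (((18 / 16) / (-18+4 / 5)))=15824 / 45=351.64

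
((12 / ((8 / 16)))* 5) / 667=120 / 667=0.18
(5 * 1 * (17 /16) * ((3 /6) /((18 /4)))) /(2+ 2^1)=0.15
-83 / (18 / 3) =-83 / 6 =-13.83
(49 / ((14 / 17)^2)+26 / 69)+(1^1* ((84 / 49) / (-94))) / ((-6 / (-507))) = 71.09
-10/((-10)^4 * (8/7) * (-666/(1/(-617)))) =-7/3287376000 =-0.00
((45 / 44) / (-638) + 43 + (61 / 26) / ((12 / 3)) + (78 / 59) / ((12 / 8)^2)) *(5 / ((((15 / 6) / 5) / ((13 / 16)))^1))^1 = 891645115 / 2484372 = 358.90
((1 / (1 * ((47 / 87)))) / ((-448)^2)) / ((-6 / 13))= -377 / 18866176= -0.00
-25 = -25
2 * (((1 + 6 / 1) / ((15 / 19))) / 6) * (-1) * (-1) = 133 / 45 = 2.96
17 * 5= 85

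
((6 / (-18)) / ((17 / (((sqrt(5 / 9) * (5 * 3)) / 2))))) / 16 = -5 * sqrt(5) / 1632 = -0.01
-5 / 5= -1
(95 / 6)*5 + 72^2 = 31579 / 6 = 5263.17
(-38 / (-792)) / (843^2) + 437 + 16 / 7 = 865357287433 / 1969919028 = 439.29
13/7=1.86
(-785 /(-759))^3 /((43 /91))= 44020032875 /18801555597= 2.34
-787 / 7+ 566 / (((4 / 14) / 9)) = 124016 / 7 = 17716.57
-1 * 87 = -87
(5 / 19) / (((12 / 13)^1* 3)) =65 / 684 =0.10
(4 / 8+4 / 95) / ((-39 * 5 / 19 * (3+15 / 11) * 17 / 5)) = -1133 / 318240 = -0.00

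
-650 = -650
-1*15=-15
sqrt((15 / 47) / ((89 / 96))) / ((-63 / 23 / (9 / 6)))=-46*sqrt(41830) / 29281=-0.32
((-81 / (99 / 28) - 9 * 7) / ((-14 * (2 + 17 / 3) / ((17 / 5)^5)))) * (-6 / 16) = -345025251 / 2530000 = -136.37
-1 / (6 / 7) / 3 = -7 / 18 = -0.39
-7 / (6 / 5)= -35 / 6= -5.83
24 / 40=3 / 5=0.60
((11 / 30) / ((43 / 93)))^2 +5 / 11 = 2203591 / 2033900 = 1.08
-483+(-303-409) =-1195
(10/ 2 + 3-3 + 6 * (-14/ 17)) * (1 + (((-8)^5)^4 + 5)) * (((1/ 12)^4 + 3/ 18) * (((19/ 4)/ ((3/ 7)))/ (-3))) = -41770950138627330.59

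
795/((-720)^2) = 53/34560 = 0.00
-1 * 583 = -583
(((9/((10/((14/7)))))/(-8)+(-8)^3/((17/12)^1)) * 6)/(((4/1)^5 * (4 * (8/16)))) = -737739/696320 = -1.06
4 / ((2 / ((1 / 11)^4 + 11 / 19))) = 322140 / 278179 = 1.16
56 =56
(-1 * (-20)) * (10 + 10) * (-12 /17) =-4800 /17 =-282.35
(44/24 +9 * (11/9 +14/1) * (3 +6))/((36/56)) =51863/27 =1920.85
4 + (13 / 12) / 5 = 253 / 60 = 4.22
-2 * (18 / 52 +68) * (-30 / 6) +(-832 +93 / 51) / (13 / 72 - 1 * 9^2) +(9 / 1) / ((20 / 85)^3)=10360001605 / 7482176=1384.62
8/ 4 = 2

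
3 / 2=1.50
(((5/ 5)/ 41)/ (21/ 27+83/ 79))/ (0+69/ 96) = 5688/ 306475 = 0.02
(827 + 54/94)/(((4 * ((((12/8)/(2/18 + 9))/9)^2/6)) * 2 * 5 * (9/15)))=261536704/423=618290.08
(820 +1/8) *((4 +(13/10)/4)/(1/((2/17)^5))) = 1135053/14198570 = 0.08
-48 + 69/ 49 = -2283/ 49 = -46.59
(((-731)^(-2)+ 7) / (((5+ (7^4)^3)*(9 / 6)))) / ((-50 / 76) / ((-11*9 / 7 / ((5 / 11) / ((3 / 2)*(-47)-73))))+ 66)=352578428752 / 69018940346259560520481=0.00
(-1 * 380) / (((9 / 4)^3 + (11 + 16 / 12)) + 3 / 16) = -72960 / 4591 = -15.89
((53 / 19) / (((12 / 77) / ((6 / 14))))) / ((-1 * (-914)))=583 / 69464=0.01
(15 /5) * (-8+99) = 273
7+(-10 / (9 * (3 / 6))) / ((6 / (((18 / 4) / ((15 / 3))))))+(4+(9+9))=86 / 3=28.67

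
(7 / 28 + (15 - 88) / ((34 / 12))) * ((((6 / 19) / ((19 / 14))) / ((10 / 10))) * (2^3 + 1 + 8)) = -36435 / 361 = -100.93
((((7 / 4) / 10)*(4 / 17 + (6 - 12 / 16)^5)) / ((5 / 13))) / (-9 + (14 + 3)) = 6318476983 / 27852800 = 226.85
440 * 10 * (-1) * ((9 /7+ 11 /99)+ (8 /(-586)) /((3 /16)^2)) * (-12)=327641600 /6153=53249.08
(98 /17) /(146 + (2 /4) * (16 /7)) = 343 /8755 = 0.04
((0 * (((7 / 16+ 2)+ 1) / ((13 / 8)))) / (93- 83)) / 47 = 0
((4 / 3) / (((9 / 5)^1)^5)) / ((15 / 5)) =12500 / 531441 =0.02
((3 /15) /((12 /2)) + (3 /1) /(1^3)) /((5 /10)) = 6.07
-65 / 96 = -0.68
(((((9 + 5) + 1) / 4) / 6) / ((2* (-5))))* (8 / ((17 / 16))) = -8 / 17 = -0.47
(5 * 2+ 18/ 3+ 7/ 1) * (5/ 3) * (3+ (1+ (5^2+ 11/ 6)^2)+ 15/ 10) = 3003685/ 108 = 27811.90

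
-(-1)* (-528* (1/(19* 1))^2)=-1.46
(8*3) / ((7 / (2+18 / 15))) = 384 / 35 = 10.97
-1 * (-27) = 27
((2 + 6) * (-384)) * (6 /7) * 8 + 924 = -140988 /7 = -20141.14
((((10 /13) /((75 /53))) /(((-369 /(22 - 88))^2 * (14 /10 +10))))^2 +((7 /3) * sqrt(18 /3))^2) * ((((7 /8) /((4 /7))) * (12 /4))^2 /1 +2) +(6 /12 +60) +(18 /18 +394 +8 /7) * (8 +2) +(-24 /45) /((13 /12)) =2361177751635699888961 /494371606527751680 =4776.12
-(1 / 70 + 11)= -771 / 70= -11.01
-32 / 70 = -16 / 35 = -0.46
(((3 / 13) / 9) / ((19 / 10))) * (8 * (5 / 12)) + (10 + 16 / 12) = 25294 / 2223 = 11.38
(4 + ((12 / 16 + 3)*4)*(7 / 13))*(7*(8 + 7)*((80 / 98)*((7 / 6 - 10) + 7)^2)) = 949850 / 273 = 3479.30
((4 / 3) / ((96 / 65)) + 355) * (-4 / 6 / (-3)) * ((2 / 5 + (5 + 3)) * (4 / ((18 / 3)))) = 35875 / 81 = 442.90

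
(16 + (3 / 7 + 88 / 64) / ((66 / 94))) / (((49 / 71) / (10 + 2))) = 2436365 / 7546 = 322.87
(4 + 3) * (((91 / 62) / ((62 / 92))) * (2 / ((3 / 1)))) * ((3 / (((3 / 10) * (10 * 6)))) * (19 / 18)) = 1.79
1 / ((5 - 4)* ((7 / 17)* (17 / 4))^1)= 0.57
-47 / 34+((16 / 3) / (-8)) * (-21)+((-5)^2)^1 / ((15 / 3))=599 / 34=17.62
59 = 59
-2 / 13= -0.15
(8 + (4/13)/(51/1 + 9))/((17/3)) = 1561/1105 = 1.41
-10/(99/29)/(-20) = 29/198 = 0.15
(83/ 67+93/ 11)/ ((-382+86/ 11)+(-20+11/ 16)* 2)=-0.02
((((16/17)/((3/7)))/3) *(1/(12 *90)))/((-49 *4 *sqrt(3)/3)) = -sqrt(3)/289170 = -0.00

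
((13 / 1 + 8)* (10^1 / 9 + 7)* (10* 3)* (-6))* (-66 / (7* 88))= 3285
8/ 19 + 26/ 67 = 1030/ 1273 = 0.81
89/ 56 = 1.59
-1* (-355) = 355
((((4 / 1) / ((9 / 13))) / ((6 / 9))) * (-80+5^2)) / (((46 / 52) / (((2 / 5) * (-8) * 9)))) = 356928 / 23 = 15518.61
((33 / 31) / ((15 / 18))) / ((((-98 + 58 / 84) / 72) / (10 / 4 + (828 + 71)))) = -539774928 / 633485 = -852.07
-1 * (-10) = 10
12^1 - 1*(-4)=16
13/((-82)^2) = 13/6724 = 0.00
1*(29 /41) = 0.71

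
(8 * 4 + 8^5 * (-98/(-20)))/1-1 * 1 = 802971/5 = 160594.20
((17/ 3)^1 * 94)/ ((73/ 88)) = 140624/ 219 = 642.12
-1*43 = -43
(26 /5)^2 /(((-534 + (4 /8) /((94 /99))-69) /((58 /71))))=-7371104 /201045375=-0.04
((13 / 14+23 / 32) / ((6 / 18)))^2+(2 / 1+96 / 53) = 75084349 / 2659328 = 28.23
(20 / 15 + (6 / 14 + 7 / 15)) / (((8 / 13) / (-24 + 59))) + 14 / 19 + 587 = 714.49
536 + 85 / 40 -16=4177 / 8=522.12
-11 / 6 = -1.83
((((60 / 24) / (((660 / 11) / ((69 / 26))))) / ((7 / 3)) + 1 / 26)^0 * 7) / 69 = 7 / 69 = 0.10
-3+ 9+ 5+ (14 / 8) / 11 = 11.16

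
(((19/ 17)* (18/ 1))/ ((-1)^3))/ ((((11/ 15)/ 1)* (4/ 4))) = -27.43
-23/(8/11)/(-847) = 0.04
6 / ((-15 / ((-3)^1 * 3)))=18 / 5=3.60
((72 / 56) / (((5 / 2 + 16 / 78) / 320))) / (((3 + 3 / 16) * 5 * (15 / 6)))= 479232 / 125545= 3.82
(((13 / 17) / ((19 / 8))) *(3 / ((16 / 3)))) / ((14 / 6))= 351 / 4522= 0.08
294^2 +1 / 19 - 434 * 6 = 83832.05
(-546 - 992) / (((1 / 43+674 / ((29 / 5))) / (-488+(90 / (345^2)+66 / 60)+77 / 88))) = 3287343867813 / 511151540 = 6431.25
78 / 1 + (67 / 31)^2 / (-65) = 4867781 / 62465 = 77.93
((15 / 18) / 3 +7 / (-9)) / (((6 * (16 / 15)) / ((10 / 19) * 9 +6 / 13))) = -1605 / 3952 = -0.41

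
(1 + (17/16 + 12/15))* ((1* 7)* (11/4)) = 17633/320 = 55.10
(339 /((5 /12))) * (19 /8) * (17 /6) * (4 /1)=109497 /5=21899.40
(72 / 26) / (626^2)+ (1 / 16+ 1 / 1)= 21651293 / 20377552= 1.06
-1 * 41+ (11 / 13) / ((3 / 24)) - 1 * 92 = -126.23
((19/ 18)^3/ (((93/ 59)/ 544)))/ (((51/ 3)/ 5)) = 8093620/ 67797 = 119.38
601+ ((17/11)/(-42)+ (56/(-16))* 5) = 134780/231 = 583.46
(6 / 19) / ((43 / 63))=378 / 817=0.46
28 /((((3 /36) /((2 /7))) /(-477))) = -45792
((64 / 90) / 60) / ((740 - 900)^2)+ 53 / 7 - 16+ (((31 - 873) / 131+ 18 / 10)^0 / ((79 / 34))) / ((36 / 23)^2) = -8.25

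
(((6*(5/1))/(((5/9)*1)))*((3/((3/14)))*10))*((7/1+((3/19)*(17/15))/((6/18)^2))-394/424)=58476978/1007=58070.48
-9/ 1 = -9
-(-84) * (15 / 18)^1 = 70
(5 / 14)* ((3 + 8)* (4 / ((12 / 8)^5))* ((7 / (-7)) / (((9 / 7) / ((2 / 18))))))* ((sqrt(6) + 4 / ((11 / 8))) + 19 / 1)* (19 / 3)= -1465280 / 59049 - 66880* sqrt(6) / 59049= -27.59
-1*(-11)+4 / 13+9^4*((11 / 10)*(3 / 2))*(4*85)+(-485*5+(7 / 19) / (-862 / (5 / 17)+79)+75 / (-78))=3701398753265 / 1006278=3678306.35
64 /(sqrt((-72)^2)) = 8 /9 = 0.89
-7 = -7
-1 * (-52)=52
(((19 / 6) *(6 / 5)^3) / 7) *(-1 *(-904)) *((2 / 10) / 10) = 309168 / 21875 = 14.13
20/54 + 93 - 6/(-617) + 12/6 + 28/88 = 35073227/366498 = 95.70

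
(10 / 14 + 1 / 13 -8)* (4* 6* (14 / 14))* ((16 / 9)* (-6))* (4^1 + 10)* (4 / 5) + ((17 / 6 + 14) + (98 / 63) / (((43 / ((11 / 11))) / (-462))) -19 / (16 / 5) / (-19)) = 2773017277 / 134160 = 20669.48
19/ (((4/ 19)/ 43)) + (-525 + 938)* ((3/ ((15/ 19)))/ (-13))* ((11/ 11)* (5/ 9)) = 1784803/ 468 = 3813.68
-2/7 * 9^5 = -16871.14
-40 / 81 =-0.49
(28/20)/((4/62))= 217/10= 21.70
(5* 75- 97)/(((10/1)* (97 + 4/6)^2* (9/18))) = 2502/429245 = 0.01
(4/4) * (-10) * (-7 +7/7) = 60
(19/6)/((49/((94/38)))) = 47/294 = 0.16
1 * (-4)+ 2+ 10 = 8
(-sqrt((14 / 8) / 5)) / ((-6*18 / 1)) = sqrt(35) / 1080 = 0.01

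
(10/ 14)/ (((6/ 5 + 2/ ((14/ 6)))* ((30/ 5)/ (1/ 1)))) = 25/ 432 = 0.06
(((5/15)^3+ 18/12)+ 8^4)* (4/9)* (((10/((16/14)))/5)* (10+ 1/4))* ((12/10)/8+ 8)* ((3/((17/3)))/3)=10351091527/220320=46982.08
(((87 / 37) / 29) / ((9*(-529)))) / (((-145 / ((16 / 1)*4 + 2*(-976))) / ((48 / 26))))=-15104 / 36895105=-0.00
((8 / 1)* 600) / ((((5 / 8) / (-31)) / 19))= -4523520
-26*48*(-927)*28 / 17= 32393088 / 17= 1905475.76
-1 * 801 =-801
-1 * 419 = -419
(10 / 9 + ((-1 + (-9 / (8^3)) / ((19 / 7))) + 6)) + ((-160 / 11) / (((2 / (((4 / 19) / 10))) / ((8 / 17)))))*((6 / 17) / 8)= 1698204931 / 278327808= 6.10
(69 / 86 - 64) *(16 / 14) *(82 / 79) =-1782680 / 23779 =-74.97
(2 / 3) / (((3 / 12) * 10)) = 0.27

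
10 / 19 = 0.53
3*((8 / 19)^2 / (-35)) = -192 / 12635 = -0.02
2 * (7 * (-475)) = -6650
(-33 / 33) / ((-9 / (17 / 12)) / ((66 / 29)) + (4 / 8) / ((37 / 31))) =13838 / 32831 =0.42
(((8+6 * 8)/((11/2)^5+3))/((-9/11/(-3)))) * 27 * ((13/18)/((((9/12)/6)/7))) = 1025024/23021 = 44.53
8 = 8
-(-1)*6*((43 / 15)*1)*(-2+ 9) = 602 / 5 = 120.40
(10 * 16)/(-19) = -160/19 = -8.42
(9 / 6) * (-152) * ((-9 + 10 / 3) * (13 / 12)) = 4199 / 3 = 1399.67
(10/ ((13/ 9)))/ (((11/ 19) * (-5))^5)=-44569782/ 1308539375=-0.03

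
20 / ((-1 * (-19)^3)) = 20 / 6859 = 0.00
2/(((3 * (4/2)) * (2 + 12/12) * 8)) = 0.01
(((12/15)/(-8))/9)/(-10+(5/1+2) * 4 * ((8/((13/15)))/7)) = -13/31500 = -0.00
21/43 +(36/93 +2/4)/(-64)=80963/170624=0.47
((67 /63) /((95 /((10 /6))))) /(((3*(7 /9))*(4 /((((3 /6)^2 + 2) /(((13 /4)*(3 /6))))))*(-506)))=-67 /12248236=-0.00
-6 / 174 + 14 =405 / 29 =13.97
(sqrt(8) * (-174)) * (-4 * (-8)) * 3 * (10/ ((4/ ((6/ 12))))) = -41760 * sqrt(2) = -59057.56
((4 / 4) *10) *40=400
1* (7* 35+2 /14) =1716 /7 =245.14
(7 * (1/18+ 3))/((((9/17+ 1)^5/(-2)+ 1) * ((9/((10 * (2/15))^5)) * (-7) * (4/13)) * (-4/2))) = -64972656320/88983516573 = -0.73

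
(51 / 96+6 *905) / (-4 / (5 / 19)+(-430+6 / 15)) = -12.21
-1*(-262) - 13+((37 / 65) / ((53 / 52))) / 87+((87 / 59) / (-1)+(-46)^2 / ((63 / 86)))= 89581431032 / 28565145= 3136.04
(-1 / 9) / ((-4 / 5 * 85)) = 1 / 612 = 0.00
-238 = -238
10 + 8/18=10.44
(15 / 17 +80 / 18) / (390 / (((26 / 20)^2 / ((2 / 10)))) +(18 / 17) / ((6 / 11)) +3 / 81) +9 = 2616621 / 287204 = 9.11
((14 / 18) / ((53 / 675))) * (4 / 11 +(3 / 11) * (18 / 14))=375 / 53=7.08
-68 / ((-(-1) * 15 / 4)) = -272 / 15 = -18.13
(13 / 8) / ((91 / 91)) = 13 / 8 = 1.62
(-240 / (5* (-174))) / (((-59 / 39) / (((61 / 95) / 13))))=-1464 / 162545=-0.01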